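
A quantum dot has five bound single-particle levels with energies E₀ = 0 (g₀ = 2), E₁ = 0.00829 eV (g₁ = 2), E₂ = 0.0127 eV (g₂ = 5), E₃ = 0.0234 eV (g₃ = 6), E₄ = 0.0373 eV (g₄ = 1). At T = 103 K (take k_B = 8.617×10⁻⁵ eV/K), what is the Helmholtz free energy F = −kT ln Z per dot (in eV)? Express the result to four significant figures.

-0.01320 eV

k_BT = 8.617×10⁻⁵ × 103 K = 0.00887551 eV.
Eᵢ/kT = 0, 0.934031, 1.43090, 2.63647, 4.20258.
Z = Σ gᵢe^(−Eᵢ/kT) = 2·e^(−0) + 2·e^(−0.934031) + 5·e^(−1.43090) + 6·e^(−2.63647) + 1·e^(−4.20258) = 2.00000 + 0.785933 + 1.19547 + 0.429682 + 0.0149569 = 4.42604.
F = −kT ln Z = −0.00887551 × ln(4.42604) = −0.00887551 × 1.48751 = -0.01320 eV.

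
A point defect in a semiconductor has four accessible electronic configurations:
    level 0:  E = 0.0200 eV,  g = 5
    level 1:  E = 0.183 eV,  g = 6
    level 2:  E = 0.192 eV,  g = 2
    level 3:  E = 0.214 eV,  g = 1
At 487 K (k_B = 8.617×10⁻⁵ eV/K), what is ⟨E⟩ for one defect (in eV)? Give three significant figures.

0.0254 eV

k_BT = 8.617×10⁻⁵ × 487 K = 0.041965 eV.
Eᵢ/kT = 0.47659, 4.3608, 4.5752, 5.0995.
Z = Σ gᵢe^(−Eᵢ/kT) = 5·e^(−0.47659) + 6·e^(−4.3608) + 2·e^(−4.5752) + 1·e^(−5.0995) = 3.1045 + 0.076609 + 0.020608 + 0.0060998 = 3.2078.
⟨E⟩ = Σ Eᵢ gᵢe^(−Eᵢ/kT) / Z = (0.0200·3.1045 + 0.183·0.076609 + 0.192·0.020608 + 0.214·0.0060998) / 3.2078 = 0.0254 eV.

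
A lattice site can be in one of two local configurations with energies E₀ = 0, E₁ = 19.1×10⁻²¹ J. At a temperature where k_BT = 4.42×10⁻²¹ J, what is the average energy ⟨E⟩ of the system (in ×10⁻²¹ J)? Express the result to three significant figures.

0.250 ×10⁻²¹ J

Eᵢ/kT = 0, 4.3213.
Z = Σ e^(−Eᵢ/kT) = e^(−0) + e^(−4.3213) = 1.0000 + 0.013283 = 1.0133.
⟨E⟩ = Σ Eᵢ e^(−Eᵢ/kT) / Z = (0·1.0000 + 19.1·0.013283) / 1.0133 = 0.250 ×10⁻²¹ J.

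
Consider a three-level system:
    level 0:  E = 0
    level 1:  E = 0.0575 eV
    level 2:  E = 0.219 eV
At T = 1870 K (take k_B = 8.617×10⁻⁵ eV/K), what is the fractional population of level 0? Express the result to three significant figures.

0.511

k_BT = 8.617×10⁻⁵ × 1870 K = 0.16114 eV.
Eᵢ/kT = 0, 0.35683, 1.3591.
Z = Σ e^(−Eᵢ/kT) = e^(−0) + e^(−0.35683) + e^(−1.3591) = 1.0000 + 0.69989 + 0.25689 = 1.9568.
P₀ = e^(−E₀/kT) / Z = 1.0000/1.9568 = 0.511.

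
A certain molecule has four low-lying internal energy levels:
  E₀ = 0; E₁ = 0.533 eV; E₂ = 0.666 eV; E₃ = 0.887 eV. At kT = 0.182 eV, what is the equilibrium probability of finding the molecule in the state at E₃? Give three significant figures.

Eᵢ/kT = 0, 2.9286, 3.6593, 4.8736.
Z = Σ e^(−Eᵢ/kT) = e^(−0) + e^(−2.9286) + e^(−3.6593) + e^(−4.8736) = 1.0000 + 0.053472 + 0.025751 + 0.0076458 = 1.0869.
P₃ = e^(−E₃/kT) / Z = 0.0076458/1.0869 = 0.00703.

0.00703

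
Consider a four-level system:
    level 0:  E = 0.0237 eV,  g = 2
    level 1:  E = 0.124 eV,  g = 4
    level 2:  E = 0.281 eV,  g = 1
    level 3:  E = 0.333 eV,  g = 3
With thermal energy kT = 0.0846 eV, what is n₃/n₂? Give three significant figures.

n₃/n₂ = (g₃/g₂) exp[−(E₃−E₂)/kT] = (3/1) × exp(−(0.052 eV)/(0.0846 eV)) = (3/1) × exp(-0.61466) = 1.62.

1.62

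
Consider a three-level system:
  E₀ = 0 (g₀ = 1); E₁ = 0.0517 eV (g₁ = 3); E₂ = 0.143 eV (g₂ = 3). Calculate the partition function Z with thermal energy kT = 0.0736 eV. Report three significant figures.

Eᵢ/kT = 0, 0.70245, 1.9429.
Z = Σ gᵢe^(−Eᵢ/kT) = 1·e^(−0) + 3·e^(−0.70245) + 3·e^(−1.9429) = 1.0000 + 1.4861 + 0.42986 = 2.9160.

Z = 2.92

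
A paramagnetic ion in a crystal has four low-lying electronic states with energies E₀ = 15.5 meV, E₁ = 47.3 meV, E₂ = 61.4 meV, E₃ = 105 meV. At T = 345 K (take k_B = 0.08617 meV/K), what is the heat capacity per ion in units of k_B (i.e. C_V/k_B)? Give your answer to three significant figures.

0.563

k_BT = 0.08617 × 345 K = 29.729 meV.
Eᵢ/kT = 0.52138, 1.5910, 2.0653, 3.5319.
Z = Σ e^(−Eᵢ/kT) = e^(−0.52138) + e^(−1.5910) + e^(−2.0653) + e^(−3.5319) = 0.59370 + 0.20372 + 0.12678 + 0.029249 = 0.95345.
⟨E⟩ = 31.143 meV, ⟨E²⟩ = 1467.1 meV².
C_V/k_B = (⟨E²⟩ − ⟨E⟩²)/(kT)² = (1467.1 − 969.89)/883.81 = 0.563.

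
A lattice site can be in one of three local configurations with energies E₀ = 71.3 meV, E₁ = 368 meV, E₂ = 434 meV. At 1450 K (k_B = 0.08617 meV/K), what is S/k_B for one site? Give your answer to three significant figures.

0.469

k_BT = 0.08617 × 1450 K = 124.95 meV.
Eᵢ/kT = 0.57063, 2.9452, 3.4734.
Z = Σ e^(−Eᵢ/kT) = e^(−0.57063) + e^(−2.9452) + e^(−3.4734) = 0.56517 + 0.052592 + 0.031011 = 0.64877.
⟨E⟩ = Σ EᵢPᵢ = 112.69 meV.
S/k_B = ln Z + ⟨E⟩/kT = ln(0.64877) + 112.69/124.95 = -0.43268 + 0.90188 = 0.469.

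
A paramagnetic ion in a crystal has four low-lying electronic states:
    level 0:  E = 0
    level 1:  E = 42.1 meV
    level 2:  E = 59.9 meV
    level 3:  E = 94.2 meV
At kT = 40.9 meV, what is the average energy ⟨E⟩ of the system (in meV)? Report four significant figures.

Eᵢ/kT = 0, 1.02934, 1.46455, 2.30318.
Z = Σ e^(−Eᵢ/kT) = e^(−0) + e^(−1.02934) + e^(−1.46455) + e^(−2.30318) = 1.00000 + 0.357243 + 0.231182 + 0.0999405 = 1.68837.
⟨E⟩ = Σ Eᵢ e^(−Eᵢ/kT) / Z = (0·1.00000 + 42.1·0.357243 + 59.9·0.231182 + 94.2·0.0999405) / 1.68837 = 22.69 meV.

22.69 meV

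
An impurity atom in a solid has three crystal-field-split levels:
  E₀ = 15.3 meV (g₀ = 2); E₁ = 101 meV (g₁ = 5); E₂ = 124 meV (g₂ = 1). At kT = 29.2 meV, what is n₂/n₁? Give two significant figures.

n₂/n₁ = (g₂/g₁) exp[−(E₂−E₁)/kT] = (1/5) × exp(−(23 meV)/(29.2 meV)) = (1/5) × exp(-0.7877) = 0.091.

0.091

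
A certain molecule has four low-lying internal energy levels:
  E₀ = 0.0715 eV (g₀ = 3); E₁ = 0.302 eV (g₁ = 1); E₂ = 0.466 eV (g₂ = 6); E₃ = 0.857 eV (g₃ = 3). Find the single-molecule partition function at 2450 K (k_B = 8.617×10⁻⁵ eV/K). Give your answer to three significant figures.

Z = 3.09

k_BT = 8.617×10⁻⁵ × 2450 K = 0.21112 eV.
Eᵢ/kT = 0.33867, 1.4305, 2.2073, 4.0593.
Z = Σ gᵢe^(−Eᵢ/kT) = 3·e^(−0.33867) + 1·e^(−1.4305) + 6·e^(−2.2073) + 3·e^(−4.0593) = 2.1382 + 0.23919 + 0.65998 + 0.051783 = 3.0892.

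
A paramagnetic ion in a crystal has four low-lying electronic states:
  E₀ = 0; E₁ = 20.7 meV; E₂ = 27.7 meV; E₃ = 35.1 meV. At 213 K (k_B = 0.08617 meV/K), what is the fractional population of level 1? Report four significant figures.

0.1913

k_BT = 0.08617 × 213 K = 18.3542 meV.
Eᵢ/kT = 0, 1.12781, 1.50919, 1.91237.
Z = Σ e^(−Eᵢ/kT) = e^(−0) + e^(−1.12781) + e^(−1.50919) + e^(−1.91237) = 1.00000 + 0.323741 + 0.221089 + 0.147730 = 1.69256.
P₁ = e^(−E₁/kT) / Z = 0.323741/1.69256 = 0.1913.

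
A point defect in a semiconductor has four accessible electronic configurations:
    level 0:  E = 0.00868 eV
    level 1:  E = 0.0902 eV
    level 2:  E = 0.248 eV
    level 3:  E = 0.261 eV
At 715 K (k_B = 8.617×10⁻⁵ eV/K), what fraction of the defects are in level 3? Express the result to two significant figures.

k_BT = 8.617×10⁻⁵ × 715 K = 0.06161 eV.
Eᵢ/kT = 0.1409, 1.464, 4.025, 4.236.
Z = Σ e^(−Eᵢ/kT) = e^(−0.1409) + e^(−1.464) + e^(−4.025) + e^(−4.236) = 0.8686 + 0.2313 + 0.01786 + 0.01447 = 1.132.
P₃ = e^(−E₃/kT) / Z = 0.01447/1.132 = 0.013.

0.013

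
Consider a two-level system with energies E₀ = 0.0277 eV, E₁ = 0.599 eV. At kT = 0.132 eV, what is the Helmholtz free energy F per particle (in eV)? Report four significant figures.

0.02597 eV

Eᵢ/kT = 0.209848, 4.53788.
Z = Σ e^(−Eᵢ/kT) = e^(−0.209848) + e^(−4.53788) = 0.810707 + 0.0106961 = 0.821403.
F = −kT ln Z = −0.132 × ln(0.821403) = −0.132 × -0.196741 = 0.02597 eV.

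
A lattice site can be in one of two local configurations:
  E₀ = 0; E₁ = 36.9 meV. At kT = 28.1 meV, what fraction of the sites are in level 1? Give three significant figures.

0.212

Eᵢ/kT = 0, 1.3132.
Z = Σ e^(−Eᵢ/kT) = e^(−0) + e^(−1.3132) = 1.0000 + 0.26896 = 1.2690.
P₁ = e^(−E₁/kT) / Z = 0.26896/1.2690 = 0.212.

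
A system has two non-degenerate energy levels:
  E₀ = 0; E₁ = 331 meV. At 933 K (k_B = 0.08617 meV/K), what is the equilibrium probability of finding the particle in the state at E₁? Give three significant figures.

0.0160

k_BT = 0.08617 × 933 K = 80.397 meV.
Eᵢ/kT = 0, 4.1171.
Z = Σ e^(−Eᵢ/kT) = e^(−0) + e^(−4.1171) = 1.0000 + 0.016292 = 1.0163.
P₁ = e^(−E₁/kT) / Z = 0.016292/1.0163 = 0.0160.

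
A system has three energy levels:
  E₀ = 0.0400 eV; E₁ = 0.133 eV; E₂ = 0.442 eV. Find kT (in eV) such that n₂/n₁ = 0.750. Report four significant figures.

1.074 eV

n₂/n₁ = exp[−(E₂−E₁)/kT] = 0.750.
⇒ (E₂−E₁)/kT = ln(1/0.750) = ln(1.33333) = 0.287680.
kT = 0.309 eV / 0.287680 = 1.074 eV.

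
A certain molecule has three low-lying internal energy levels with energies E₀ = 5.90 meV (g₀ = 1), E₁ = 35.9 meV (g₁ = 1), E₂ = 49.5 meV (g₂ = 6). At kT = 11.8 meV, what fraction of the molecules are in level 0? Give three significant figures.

Eᵢ/kT = 0.50000, 3.0424, 4.1949.
Z = Σ gᵢe^(−Eᵢ/kT) = 1·e^(−0.50000) + 1·e^(−3.0424) + 6·e^(−4.1949) = 0.60653 + 0.047720 + 0.090433 = 0.74468.
P₀ = g₀ e^(−E₀/kT) / Z = 0.60653/0.74468 = 0.814.

0.814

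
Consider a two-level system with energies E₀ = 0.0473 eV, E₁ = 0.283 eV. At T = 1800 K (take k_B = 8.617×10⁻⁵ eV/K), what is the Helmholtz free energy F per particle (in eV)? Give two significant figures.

k_BT = 8.617×10⁻⁵ × 1800 K = 0.1551 eV.
Eᵢ/kT = 0.3050, 1.825.
Z = Σ e^(−Eᵢ/kT) = e^(−0.3050) + e^(−1.825) = 0.7371 + 0.1612 = 0.8983.
F = −kT ln Z = −0.1551 × ln(0.8983) = −0.1551 × -0.1073 = 0.017 eV.

0.017 eV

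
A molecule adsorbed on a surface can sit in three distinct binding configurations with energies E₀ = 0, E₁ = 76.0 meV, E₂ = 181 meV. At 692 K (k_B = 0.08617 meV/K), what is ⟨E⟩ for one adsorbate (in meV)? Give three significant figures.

k_BT = 0.08617 × 692 K = 59.630 meV.
Eᵢ/kT = 0, 1.2745, 3.0354.
Z = Σ e^(−Eᵢ/kT) = e^(−0) + e^(−1.2745) + e^(−3.0354) = 1.0000 + 0.27957 + 0.048055 = 1.3276.
⟨E⟩ = Σ Eᵢ e^(−Eᵢ/kT) / Z = (0·1.0000 + 76.0·0.27957 + 181·0.048055) / 1.3276 = 22.6 meV.

22.6 meV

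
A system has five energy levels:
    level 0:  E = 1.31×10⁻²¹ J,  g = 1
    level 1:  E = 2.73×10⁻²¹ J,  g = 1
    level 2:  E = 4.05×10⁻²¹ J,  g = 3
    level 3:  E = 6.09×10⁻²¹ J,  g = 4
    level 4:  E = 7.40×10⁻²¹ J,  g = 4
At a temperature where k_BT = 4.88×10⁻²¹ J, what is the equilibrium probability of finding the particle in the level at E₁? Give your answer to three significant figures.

0.122

Eᵢ/kT = 0.26844, 0.55943, 0.82992, 1.2480, 1.5164.
Z = Σ gᵢe^(−Eᵢ/kT) = 1·e^(−0.26844) + 1·e^(−0.55943) + 3·e^(−0.82992) + 4·e^(−1.2480) + 4·e^(−1.5164) = 0.76457 + 0.57153 + 1.3083 + 1.1483 + 0.87800 = 4.6707.
P₁ = g₁ e^(−E₁/kT) / Z = 0.57153/4.6707 = 0.122.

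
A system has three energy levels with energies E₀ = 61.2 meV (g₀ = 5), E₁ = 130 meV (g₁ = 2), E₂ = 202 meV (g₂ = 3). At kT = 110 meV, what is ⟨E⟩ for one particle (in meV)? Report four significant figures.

Eᵢ/kT = 0.556364, 1.18182, 1.83636.
Z = Σ gᵢe^(−Eᵢ/kT) = 5·e^(−0.556364) + 2·e^(−1.18182) + 3·e^(−1.83636) = 2.86645 + 0.613440 + 0.478190 = 3.95808.
⟨E⟩ = Σ Eᵢ gᵢe^(−Eᵢ/kT) / Z = (61.2·2.86645 + 130·0.613440 + 202·0.478190) / 3.95808 = 88.87 meV.

88.87 meV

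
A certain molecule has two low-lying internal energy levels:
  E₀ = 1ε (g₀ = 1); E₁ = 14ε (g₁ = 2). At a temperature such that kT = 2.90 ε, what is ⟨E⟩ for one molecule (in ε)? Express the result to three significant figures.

Eᵢ/kT = 0.34483, 4.8276.
Z = Σ gᵢe^(−Eᵢ/kT) = 1·e^(−0.34483) + 2·e^(−4.8276) = 0.70834 + 0.016011 = 0.72435.
⟨E⟩ = Σ Eᵢ gᵢe^(−Eᵢ/kT) / Z = (1·0.70834 + 14·0.016011) / 0.72435 = 1.29 ε.

1.29 ε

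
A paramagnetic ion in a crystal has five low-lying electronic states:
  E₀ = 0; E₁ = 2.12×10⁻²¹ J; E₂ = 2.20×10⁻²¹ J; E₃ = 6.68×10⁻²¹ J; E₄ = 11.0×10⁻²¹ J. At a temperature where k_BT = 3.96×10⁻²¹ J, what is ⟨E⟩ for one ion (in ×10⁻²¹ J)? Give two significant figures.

Eᵢ/kT = 0, 0.5354, 0.5556, 1.687, 2.778.
Z = Σ e^(−Eᵢ/kT) = e^(−0) + e^(−0.5354) + e^(−0.5556) + e^(−1.687) + e^(−2.778) = 1.000 + 0.5854 + 0.5737 + 0.1851 + 0.06216 = 2.406.
⟨E⟩ = Σ Eᵢ e^(−Eᵢ/kT) / Z = (0·1.000 + 2.12·0.5854 + 2.20·0.5737 + 6.68·0.1851 + 11.0·0.06216) / 2.406 = 1.8 ×10⁻²¹ J.

1.8 ×10⁻²¹ J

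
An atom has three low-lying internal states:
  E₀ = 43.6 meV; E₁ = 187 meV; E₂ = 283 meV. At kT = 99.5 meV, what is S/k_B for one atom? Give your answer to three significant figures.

0.703

Eᵢ/kT = 0.43819, 1.8794, 2.8442.
Z = Σ e^(−Eᵢ/kT) = e^(−0.43819) + e^(−1.8794) + e^(−2.8442) = 0.64520 + 0.15268 + 0.058181 = 0.85606.
⟨E⟩ = Σ EᵢPᵢ = 85.446 meV.
S/k_B = ln Z + ⟨E⟩/kT = ln(0.85606) + 85.446/99.5 = -0.15541 + 0.85875 = 0.703.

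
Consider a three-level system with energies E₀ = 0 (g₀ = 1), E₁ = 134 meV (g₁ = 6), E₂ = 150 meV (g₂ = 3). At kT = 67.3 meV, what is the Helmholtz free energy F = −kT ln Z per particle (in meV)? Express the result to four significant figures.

Eᵢ/kT = 0, 1.99108, 2.22883.
Z = Σ gᵢe^(−Eᵢ/kT) = 1·e^(−0) + 6·e^(−1.99108) + 3·e^(−2.22883) = 1.00000 + 0.819287 + 0.322963 = 2.14225.
F = −kT ln Z = −67.3 × ln(2.14225) = −67.3 × 0.761857 = -51.27 meV.

-51.27 meV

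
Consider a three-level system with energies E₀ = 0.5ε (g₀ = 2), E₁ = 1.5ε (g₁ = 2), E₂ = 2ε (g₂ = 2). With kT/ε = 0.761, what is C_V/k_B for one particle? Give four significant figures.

Eᵢ/kT = 0.657030, 1.97109, 2.62812.
Z = Σ gᵢe^(−Eᵢ/kT) = 2·e^(−0.657030) + 2·e^(−1.97109) + 2·e^(−2.62812) = 1.03678 + 0.278610 + 0.144428 = 1.45982.
⟨E⟩ = 0.839255 ε, ⟨E²⟩ = 1.00271 ε².
C_V/k_B = (⟨E²⟩ − ⟨E⟩²)/(kT)² = (1.00271 − 0.704349)/0.579121 = 0.5152.

0.5152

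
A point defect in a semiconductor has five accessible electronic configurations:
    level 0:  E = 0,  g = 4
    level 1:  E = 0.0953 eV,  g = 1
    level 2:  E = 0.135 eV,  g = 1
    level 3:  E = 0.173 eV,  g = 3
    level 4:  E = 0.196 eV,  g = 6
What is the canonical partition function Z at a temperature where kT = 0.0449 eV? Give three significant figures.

Eᵢ/kT = 0, 2.1225, 3.0067, 3.8530, 4.3653.
Z = Σ gᵢe^(−Eᵢ/kT) = 4·e^(−0) + 1·e^(−2.1225) + 1·e^(−3.0067) + 3·e^(−3.8530) + 6·e^(−4.3653) = 4.0000 + 0.11973 + 0.049455 + 0.063648 + 0.076265 = 4.3091.

Z = 4.31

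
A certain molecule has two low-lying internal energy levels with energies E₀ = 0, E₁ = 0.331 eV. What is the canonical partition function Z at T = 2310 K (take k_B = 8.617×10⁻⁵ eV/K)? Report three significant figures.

Z = 1.19

k_BT = 8.617×10⁻⁵ × 2310 K = 0.19905 eV.
Eᵢ/kT = 0, 1.6629.
Z = Σ e^(−Eᵢ/kT) = e^(−0) + e^(−1.6629) = 1.0000 + 0.18959 = 1.1896.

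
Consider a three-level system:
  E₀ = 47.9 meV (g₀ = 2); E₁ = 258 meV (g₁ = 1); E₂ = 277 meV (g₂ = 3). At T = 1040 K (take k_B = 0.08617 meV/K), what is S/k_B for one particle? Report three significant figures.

1.20

k_BT = 0.08617 × 1040 K = 89.617 meV.
Eᵢ/kT = 0.53450, 2.8789, 3.0909.
Z = Σ gᵢe^(−Eᵢ/kT) = 2·e^(−0.53450) + 1·e^(−2.8789) + 3·e^(−3.0909) = 1.1719 + 0.056197 + 0.13638 = 1.3645.
⟨E⟩ = Σ EᵢPᵢ = 79.450 meV.
S/k_B = ln Z + ⟨E⟩/kT = ln(1.3645) + 79.450/89.617 = 0.31079 + 0.88655 = 1.20.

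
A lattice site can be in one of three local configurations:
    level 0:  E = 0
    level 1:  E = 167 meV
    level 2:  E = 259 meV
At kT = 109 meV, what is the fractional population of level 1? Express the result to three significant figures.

0.165

Eᵢ/kT = 0, 1.5321, 2.3761.
Z = Σ e^(−Eᵢ/kT) = e^(−0) + e^(−1.5321) + e^(−2.3761) = 1.0000 + 0.21608 + 0.092912 = 1.3090.
P₁ = e^(−E₁/kT) / Z = 0.21608/1.3090 = 0.165.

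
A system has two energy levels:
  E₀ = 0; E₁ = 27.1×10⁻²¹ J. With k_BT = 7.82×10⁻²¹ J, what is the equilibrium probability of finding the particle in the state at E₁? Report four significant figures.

0.03031

Eᵢ/kT = 0, 3.46547.
Z = Σ e^(−Eᵢ/kT) = e^(−0) + e^(−3.46547) = 1.00000 + 0.0312583 = 1.03126.
P₁ = e^(−E₁/kT) / Z = 0.0312583/1.03126 = 0.03031.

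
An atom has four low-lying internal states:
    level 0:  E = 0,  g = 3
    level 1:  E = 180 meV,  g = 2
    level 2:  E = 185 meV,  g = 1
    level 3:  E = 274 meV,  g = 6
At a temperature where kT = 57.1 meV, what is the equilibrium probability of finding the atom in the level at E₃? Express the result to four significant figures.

0.01558

Eᵢ/kT = 0, 3.15236, 3.23993, 4.79860.
Z = Σ gᵢe^(−Eᵢ/kT) = 3·e^(−0) + 2·e^(−3.15236) + 1·e^(−3.23993) + 6·e^(−4.79860) = 3.00000 + 0.0855022 + 0.0391666 + 0.0494477 = 3.17412.
P₃ = g₃ e^(−E₃/kT) / Z = 0.0494477/3.17412 = 0.01558.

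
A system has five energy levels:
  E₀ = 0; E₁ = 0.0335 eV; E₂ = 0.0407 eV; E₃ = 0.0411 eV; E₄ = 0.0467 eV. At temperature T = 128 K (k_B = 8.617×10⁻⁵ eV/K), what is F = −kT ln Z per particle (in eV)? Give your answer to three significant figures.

-0.00117 eV

k_BT = 8.617×10⁻⁵ × 128 K = 0.011030 eV.
Eᵢ/kT = 0, 3.0372, 3.6899, 3.7262, 4.2339.
Z = Σ e^(−Eᵢ/kT) = e^(−0) + e^(−3.0372) + e^(−3.6899) + e^(−3.7262) + e^(−4.2339) = 1.0000 + 0.047969 + 0.024974 + 0.024084 + 0.014496 = 1.1115.
F = −kT ln Z = −0.011030 × ln(1.1115) = −0.011030 × 0.10571 = -0.00117 eV.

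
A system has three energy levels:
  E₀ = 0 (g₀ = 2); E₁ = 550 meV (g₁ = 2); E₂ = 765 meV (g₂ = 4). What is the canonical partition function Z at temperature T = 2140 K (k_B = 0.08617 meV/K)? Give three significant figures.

Z = 2.16

k_BT = 0.08617 × 2140 K = 184.40 meV.
Eᵢ/kT = 0, 2.9826, 4.1486.
Z = Σ gᵢe^(−Eᵢ/kT) = 2·e^(−0) + 2·e^(−2.9826) + 4·e^(−4.1486) = 2.0000 + 0.10132 + 0.063146 = 2.1645.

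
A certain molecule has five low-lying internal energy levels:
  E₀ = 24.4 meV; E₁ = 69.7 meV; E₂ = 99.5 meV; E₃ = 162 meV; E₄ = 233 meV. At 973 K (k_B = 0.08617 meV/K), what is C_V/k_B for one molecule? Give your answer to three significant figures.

0.394

k_BT = 0.08617 × 973 K = 83.843 meV.
Eᵢ/kT = 0.29102, 0.83132, 1.1867, 1.9322, 2.7790.
Z = Σ e^(−Eᵢ/kT) = e^(−0.29102) + e^(−0.83132) + e^(−1.1867) + e^(−1.9322) + e^(−2.7790) = 0.74750 + 0.43547 + 0.30523 + 0.14483 + 0.062101 = 1.6951.
⟨E⟩ = 68.960 meV, ⟨E²⟩ = 7524.5 meV².
C_V/k_B = (⟨E²⟩ − ⟨E⟩²)/(kT)² = (7524.5 − 4755.5)/7029.6 = 0.394.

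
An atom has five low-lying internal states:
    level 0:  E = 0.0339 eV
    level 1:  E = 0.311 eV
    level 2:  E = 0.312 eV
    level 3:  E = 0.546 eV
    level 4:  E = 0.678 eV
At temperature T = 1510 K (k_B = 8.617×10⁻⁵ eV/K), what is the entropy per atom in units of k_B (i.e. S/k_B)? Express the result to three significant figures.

k_BT = 8.617×10⁻⁵ × 1510 K = 0.13012 eV.
Eᵢ/kT = 0.26053, 2.3901, 2.3978, 4.1961, 5.2106.
Z = Σ e^(−Eᵢ/kT) = e^(−0.26053) + e^(−2.3901) + e^(−2.3978) + e^(−4.1961) + e^(−5.2106) = 0.77064 + 0.091621 + 0.090918 + 0.015054 + 0.0054584 = 0.97369.
⟨E⟩ = Σ EᵢPᵢ = 0.097470 eV.
S/k_B = ln Z + ⟨E⟩/kT = ln(0.97369) + 0.097470/0.13012 = -0.026662 + 0.74908 = 0.722.

0.722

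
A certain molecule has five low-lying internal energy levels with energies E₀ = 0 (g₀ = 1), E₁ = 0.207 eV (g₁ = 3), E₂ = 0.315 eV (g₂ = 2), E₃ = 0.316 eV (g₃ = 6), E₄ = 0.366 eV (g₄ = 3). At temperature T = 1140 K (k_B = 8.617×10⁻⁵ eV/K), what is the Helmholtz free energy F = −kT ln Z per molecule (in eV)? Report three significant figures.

-0.0554 eV

k_BT = 8.617×10⁻⁵ × 1140 K = 0.098234 eV.
Eᵢ/kT = 0, 2.1072, 3.2066, 3.2168, 3.7258.
Z = Σ gᵢe^(−Eᵢ/kT) = 1·e^(−0) + 3·e^(−2.1072) + 2·e^(−3.2066) + 6·e^(−3.2168) + 3·e^(−3.7258) = 1.0000 + 0.36473 + 0.080988 + 0.24050 + 0.072281 = 1.7585.
F = −kT ln Z = −0.098234 × ln(1.7585) = −0.098234 × 0.56446 = -0.0554 eV.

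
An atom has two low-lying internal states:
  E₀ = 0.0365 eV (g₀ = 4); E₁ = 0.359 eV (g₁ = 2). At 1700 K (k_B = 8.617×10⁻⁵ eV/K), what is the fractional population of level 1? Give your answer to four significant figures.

0.05242

k_BT = 8.617×10⁻⁵ × 1700 K = 0.146489 eV.
Eᵢ/kT = 0.249165, 2.45070.
Z = Σ gᵢe^(−Eᵢ/kT) = 4·e^(−0.249165) + 2·e^(−2.45070) = 3.11781 + 0.172466 = 3.29028.
P₁ = g₁ e^(−E₁/kT) / Z = 0.172466/3.29028 = 0.05242.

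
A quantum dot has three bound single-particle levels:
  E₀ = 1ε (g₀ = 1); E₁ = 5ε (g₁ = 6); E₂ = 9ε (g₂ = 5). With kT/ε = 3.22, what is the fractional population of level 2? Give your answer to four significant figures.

0.1324

Eᵢ/kT = 0.310559, 1.55280, 2.79503.
Z = Σ gᵢe^(−Eᵢ/kT) = 1·e^(−0.310559) + 6·e^(−1.55280) + 5·e^(−2.79503) = 0.733037 + 1.26993 + 0.305565 = 2.30853.
P₂ = g₂ e^(−E₂/kT) / Z = 0.305565/2.30853 = 0.1324.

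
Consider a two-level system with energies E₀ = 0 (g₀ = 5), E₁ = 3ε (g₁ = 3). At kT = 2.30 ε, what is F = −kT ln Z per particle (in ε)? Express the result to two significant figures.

-4.0 ε

Eᵢ/kT = 0, 1.304.
Z = Σ gᵢe^(−Eᵢ/kT) = 5·e^(−0) + 3·e^(−1.304) = 5.000 + 0.8143 = 5.814.
F = −kT ln Z = −2.30 × ln(5.814) = −2.30 × 1.760 = -4.0 ε.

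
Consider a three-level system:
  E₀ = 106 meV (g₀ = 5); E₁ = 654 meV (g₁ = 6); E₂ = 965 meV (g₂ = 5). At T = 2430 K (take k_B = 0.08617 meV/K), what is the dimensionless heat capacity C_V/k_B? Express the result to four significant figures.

0.7231

k_BT = 0.08617 × 2430 K = 209.393 meV.
Eᵢ/kT = 0.506225, 3.12331, 4.60856.
Z = Σ gᵢe^(−Eᵢ/kT) = 5·e^(−0.506225) + 6·e^(−3.12331) + 5·e^(−4.60856) = 3.01383 + 0.264067 + 0.0498308 = 3.32773.
⟨E⟩ = 162.349 meV, ⟨E²⟩ = 58061.4 meV².
C_V/k_B = (⟨E²⟩ − ⟨E⟩²)/(kT)² = (58061.4 − 26357.2)/43845.4 = 0.7231.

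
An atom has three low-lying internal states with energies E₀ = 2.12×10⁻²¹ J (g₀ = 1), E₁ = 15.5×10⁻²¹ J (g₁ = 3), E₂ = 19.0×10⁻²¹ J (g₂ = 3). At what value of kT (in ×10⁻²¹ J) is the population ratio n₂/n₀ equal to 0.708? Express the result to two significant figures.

12 ×10⁻²¹ J

n₂/n₀ = (g₂/g₀) exp[−(E₂−E₀)/kT] = 0.708.
⇒ (E₂−E₀)/kT = ln((3/1)/0.708) = ln(4.237) = 1.444.
kT = 16.88 ×10⁻²¹ J / 1.444 = 12 ×10⁻²¹ J.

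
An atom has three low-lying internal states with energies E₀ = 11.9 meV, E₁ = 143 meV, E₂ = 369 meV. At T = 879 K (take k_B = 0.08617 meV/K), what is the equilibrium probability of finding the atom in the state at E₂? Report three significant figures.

0.00756

k_BT = 0.08617 × 879 K = 75.743 meV.
Eᵢ/kT = 0.15711, 1.8880, 4.8717.
Z = Σ e^(−Eᵢ/kT) = e^(−0.15711) + e^(−1.8880) + e^(−4.8717) = 0.85461 + 0.15137 + 0.0076603 = 1.0136.
P₂ = e^(−E₂/kT) / Z = 0.0076603/1.0136 = 0.00756.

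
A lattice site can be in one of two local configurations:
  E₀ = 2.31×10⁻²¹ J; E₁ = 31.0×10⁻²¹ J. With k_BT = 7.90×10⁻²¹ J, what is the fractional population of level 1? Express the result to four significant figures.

Eᵢ/kT = 0.292405, 3.92405.
Z = Σ e^(−Eᵢ/kT) = e^(−0.292405) + e^(−3.92405) = 0.746466 + 0.0197609 = 0.766227.
P₁ = e^(−E₁/kT) / Z = 0.0197609/0.766227 = 0.02579.

0.02579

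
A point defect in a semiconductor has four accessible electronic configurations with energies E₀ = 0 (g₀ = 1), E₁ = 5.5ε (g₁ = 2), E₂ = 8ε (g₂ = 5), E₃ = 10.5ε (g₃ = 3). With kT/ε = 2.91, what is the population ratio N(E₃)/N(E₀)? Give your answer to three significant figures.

0.0813

n₃/n₀ = (g₃/g₀) exp[−(E₃−E₀)/kT] = (3/1) × exp(−(10.5ε)/(2.91ε)) = (3/1) × exp(-3.6082) = 0.0813.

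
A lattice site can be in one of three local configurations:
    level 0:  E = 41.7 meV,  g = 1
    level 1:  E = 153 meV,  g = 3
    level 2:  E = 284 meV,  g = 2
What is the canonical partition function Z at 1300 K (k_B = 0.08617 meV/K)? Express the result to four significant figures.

Z = 1.613

k_BT = 0.08617 × 1300 K = 112.021 meV.
Eᵢ/kT = 0.372252, 1.36582, 2.53524.
Z = Σ gᵢe^(−Eᵢ/kT) = 1·e^(−0.372252) + 3·e^(−1.36582) + 2·e^(−2.53524) = 0.689181 + 0.765514 + 0.158485 = 1.61318.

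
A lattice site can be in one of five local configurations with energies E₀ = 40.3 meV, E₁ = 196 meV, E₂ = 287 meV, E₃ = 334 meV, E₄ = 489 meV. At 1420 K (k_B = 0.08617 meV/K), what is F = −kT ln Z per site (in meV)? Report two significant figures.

k_BT = 0.08617 × 1420 K = 122.4 meV.
Eᵢ/kT = 0.3292, 1.601, 2.345, 2.729, 3.995.
Z = Σ e^(−Eᵢ/kT) = e^(−0.3292) + e^(−1.601) + e^(−2.345) + e^(−2.729) + e^(−3.995) = 0.7195 + 0.2017 + 0.09585 + 0.06528 + 0.01841 = 1.101.
F = −kT ln Z = −122.4 × ln(1.101) = −122.4 × 0.09622 = -12 meV.

-12 meV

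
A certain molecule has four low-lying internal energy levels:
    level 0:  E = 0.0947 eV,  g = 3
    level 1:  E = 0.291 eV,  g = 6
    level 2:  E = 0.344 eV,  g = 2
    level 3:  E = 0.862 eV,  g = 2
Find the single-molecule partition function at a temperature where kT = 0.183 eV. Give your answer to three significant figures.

Eᵢ/kT = 0.51749, 1.5902, 1.8798, 4.7104.
Z = Σ gᵢe^(−Eᵢ/kT) = 3·e^(−0.51749) + 6·e^(−1.5902) + 2·e^(−1.8798) + 2·e^(−4.7104) = 1.7880 + 1.2233 + 0.30524 + 0.018002 = 3.3345.

Z = 3.33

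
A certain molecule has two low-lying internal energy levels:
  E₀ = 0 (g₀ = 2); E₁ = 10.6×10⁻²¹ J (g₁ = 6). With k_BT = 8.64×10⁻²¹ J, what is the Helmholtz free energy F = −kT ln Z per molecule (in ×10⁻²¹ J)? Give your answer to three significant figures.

Eᵢ/kT = 0, 1.2269.
Z = Σ gᵢe^(−Eᵢ/kT) = 2·e^(−0) + 6·e^(−1.2269) = 2.0000 + 1.7592 = 3.7592.
F = −kT ln Z = −8.64 × ln(3.7592) = −8.64 × 1.3242 = -11.4 ×10⁻²¹ J.

-11.4 ×10⁻²¹ J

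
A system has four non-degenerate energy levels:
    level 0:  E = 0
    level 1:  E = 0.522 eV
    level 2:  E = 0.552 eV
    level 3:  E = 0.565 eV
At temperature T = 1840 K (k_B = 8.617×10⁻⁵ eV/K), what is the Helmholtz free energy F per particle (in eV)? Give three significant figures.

k_BT = 8.617×10⁻⁵ × 1840 K = 0.15855 eV.
Eᵢ/kT = 0, 3.2923, 3.4816, 3.5635.
Z = Σ e^(−Eᵢ/kT) = e^(−0) + e^(−3.2923) + e^(−3.4816) + e^(−3.5635) = 1.0000 + 0.037168 + 0.030758 + 0.028339 = 1.0963.
F = −kT ln Z = −0.15855 × ln(1.0963) = −0.15855 × 0.091941 = -0.0146 eV.

-0.0146 eV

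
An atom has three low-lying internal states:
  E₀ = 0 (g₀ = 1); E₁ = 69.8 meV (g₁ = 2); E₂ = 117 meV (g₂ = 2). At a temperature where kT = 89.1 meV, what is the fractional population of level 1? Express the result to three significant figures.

0.373

Eᵢ/kT = 0, 0.78339, 1.3131.
Z = Σ gᵢe^(−Eᵢ/kT) = 1·e^(−0) + 2·e^(−0.78339) + 2·e^(−1.3131) = 1.0000 + 0.91371 + 0.53797 = 2.4517.
P₁ = g₁ e^(−E₁/kT) / Z = 0.91371/2.4517 = 0.373.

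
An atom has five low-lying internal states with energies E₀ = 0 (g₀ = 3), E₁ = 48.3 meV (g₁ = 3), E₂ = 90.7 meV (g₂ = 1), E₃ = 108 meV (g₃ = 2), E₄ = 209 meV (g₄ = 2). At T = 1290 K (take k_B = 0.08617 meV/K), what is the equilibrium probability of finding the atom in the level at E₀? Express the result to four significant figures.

k_BT = 0.08617 × 1290 K = 111.159 meV.
Eᵢ/kT = 0, 0.434513, 0.815948, 0.971581, 1.88019.
Z = Σ gᵢe^(−Eᵢ/kT) = 3·e^(−0) + 3·e^(−0.434513) + 1·e^(−0.815948) + 2·e^(−0.971581) + 2·e^(−1.88019) = 3.00000 + 1.94274 + 0.442220 + 0.756968 + 0.305122 = 6.44705.
P₀ = g₀ e^(−E₀/kT) / Z = 3.00000/6.44705 = 0.4653.

0.4653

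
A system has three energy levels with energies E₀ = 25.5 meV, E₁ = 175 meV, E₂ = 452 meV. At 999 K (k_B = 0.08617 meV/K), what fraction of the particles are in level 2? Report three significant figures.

0.00596

k_BT = 0.08617 × 999 K = 86.084 meV.
Eᵢ/kT = 0.29622, 2.0329, 5.2507.
Z = Σ e^(−Eᵢ/kT) = e^(−0.29622) + e^(−2.0329) + e^(−5.2507) = 0.74362 + 0.13096 + 0.0052438 = 0.87982.
P₂ = e^(−E₂/kT) / Z = 0.0052438/0.87982 = 0.00596.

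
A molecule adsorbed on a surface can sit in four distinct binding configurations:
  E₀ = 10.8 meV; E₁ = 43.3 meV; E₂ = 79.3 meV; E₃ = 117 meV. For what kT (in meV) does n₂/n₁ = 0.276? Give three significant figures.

28.0 meV

n₂/n₁ = exp[−(E₂−E₁)/kT] = 0.276.
⇒ (E₂−E₁)/kT = ln(1/0.276) = ln(3.6232) = 1.2874.
kT = 36.0 meV / 1.2874 = 28.0 meV.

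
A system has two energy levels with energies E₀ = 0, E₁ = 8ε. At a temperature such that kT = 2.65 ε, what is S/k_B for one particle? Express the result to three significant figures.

Eᵢ/kT = 0, 3.0189.
Z = Σ e^(−Eᵢ/kT) = e^(−0) + e^(−3.0189) = 1.0000 + 0.048855 = 1.0489.
⟨E⟩ = Σ EᵢPᵢ = 0.37262 ε.
S/k_B = ln Z + ⟨E⟩/kT = ln(1.0489) + 0.37262/2.65 = 0.047742 + 0.14061 = 0.188.

0.188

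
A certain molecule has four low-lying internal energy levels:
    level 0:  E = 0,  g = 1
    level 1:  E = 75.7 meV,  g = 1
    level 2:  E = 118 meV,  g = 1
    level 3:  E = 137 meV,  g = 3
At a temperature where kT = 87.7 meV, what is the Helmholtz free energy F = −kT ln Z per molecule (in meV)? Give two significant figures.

Eᵢ/kT = 0, 0.8632, 1.345, 1.562.
Z = Σ gᵢe^(−Eᵢ/kT) = 1·e^(−0) + 1·e^(−0.8632) + 1·e^(−1.345) + 3·e^(−1.562) = 1.000 + 0.4218 + 0.2605 + 0.6291 = 2.311.
F = −kT ln Z = −87.7 × ln(2.311) = −87.7 × 0.8377 = -73 meV.

-73 meV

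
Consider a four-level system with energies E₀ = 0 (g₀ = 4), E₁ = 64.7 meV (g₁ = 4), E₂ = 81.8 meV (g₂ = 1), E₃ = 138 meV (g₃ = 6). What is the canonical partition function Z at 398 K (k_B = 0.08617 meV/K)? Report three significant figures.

k_BT = 0.08617 × 398 K = 34.296 meV.
Eᵢ/kT = 0, 1.8865, 2.3851, 4.0238.
Z = Σ gᵢe^(−Eᵢ/kT) = 4·e^(−0) + 4·e^(−1.8865) + 1·e^(−2.3851) + 6·e^(−4.0238) = 4.0000 + 0.60641 + 0.092080 + 0.10731 = 4.8058.

Z = 4.81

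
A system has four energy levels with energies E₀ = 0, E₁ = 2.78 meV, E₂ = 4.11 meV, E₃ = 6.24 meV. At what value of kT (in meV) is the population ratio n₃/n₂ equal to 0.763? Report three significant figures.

n₃/n₂ = exp[−(E₃−E₂)/kT] = 0.763.
⇒ (E₃−E₂)/kT = ln(1/0.763) = ln(1.3106) = 0.27049.
kT = 2.13 meV / 0.27049 = 7.87 meV.

7.87 meV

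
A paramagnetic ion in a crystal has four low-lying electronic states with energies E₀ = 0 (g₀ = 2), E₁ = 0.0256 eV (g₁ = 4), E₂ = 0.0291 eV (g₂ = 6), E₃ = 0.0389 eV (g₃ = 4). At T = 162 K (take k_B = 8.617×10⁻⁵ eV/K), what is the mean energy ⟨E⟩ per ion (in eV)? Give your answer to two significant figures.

k_BT = 8.617×10⁻⁵ × 162 K = 0.01396 eV.
Eᵢ/kT = 0, 1.834, 2.085, 2.787.
Z = Σ gᵢe^(−Eᵢ/kT) = 2·e^(−0) + 4·e^(−1.834) + 6·e^(−2.085) + 4·e^(−2.787) = 2.000 + 0.6391 + 0.7458 + 0.2464 = 3.631.
⟨E⟩ = Σ Eᵢ gᵢe^(−Eᵢ/kT) / Z = (0·2.000 + 0.0256·0.6391 + 0.0291·0.7458 + 0.0389·0.2464) / 3.631 = 0.013 eV.

0.013 eV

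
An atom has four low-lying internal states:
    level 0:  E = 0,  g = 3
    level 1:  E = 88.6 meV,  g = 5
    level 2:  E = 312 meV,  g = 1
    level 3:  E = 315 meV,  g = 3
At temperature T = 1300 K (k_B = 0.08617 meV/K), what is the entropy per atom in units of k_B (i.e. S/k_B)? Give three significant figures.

k_BT = 0.08617 × 1300 K = 112.02 meV.
Eᵢ/kT = 0, 0.79093, 2.7852, 2.8120.
Z = Σ gᵢe^(−Eᵢ/kT) = 3·e^(−0) + 5·e^(−0.79093) + 1·e^(−2.7852) + 3·e^(−2.8120) = 3.0000 + 2.2671 + 0.061717 + 0.18025 = 5.5091.
⟨E⟩ = Σ EᵢPᵢ = 50.262 meV.
S/k_B = ln Z + ⟨E⟩/kT = ln(5.5091) + 50.262/112.02 = 1.7064 + 0.44869 = 2.16.

2.16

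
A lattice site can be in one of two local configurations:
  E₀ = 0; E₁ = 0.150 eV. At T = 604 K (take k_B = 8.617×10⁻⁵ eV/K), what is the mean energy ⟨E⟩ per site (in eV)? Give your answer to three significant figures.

0.00796 eV

k_BT = 8.617×10⁻⁵ × 604 K = 0.052047 eV.
Eᵢ/kT = 0, 2.8820.
Z = Σ e^(−Eᵢ/kT) = e^(−0) + e^(−2.8820) = 1.0000 + 0.056023 = 1.0560.
⟨E⟩ = Σ Eᵢ e^(−Eᵢ/kT) / Z = (0·1.0000 + 0.150·0.056023) / 1.0560 = 0.00796 eV.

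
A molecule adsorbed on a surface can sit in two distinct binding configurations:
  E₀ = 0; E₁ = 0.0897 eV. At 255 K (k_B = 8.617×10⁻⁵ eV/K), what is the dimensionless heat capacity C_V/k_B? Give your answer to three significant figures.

k_BT = 8.617×10⁻⁵ × 255 K = 0.021973 eV.
Eᵢ/kT = 0, 4.0823.
Z = Σ e^(−Eᵢ/kT) = e^(−0) + e^(−4.0823) = 1.0000 + 0.016869 = 1.0169.
⟨E⟩ = 0.0014880 eV, ⟨E²⟩ = 0.00013347 eV².
C_V/k_B = (⟨E²⟩ − ⟨E⟩²)/(kT)² = (0.00013347 − 0.0000022141)/0.00048281 = 0.272.

0.272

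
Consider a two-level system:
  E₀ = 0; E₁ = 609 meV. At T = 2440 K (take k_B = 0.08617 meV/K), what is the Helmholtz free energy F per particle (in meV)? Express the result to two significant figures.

-11 meV

k_BT = 0.08617 × 2440 K = 210.3 meV.
Eᵢ/kT = 0, 2.896.
Z = Σ e^(−Eᵢ/kT) = e^(−0) + e^(−2.896) = 1.000 + 0.05524 = 1.055.
F = −kT ln Z = −210.3 × ln(1.055) = −210.3 × 0.05354 = -11 meV.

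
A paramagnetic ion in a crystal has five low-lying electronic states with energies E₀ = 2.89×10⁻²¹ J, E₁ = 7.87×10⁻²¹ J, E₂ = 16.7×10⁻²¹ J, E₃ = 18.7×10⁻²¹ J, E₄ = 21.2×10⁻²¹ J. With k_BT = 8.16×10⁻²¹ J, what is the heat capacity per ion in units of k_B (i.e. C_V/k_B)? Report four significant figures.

0.5683

Eᵢ/kT = 0.354167, 0.964461, 2.04657, 2.29167, 2.59804.
Z = Σ e^(−Eᵢ/kT) = e^(−0.354167) + e^(−0.964461) + e^(−2.04657) + e^(−2.29167) + e^(−2.59804) = 0.701758 + 0.381189 + 0.129177 + 0.101097 + 0.0744193 = 1.38764.
⟨E⟩ = 7.67742, ⟨E²⟩ = 96.7806.
C_V/k_B = (⟨E²⟩ − ⟨E⟩²)/(kT)² = (96.7806 − 58.9428)/66.5856 = 0.5683.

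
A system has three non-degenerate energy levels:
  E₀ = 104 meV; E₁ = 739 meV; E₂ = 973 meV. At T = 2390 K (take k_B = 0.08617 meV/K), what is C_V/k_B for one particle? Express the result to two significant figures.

k_BT = 0.08617 × 2390 K = 205.9 meV.
Eᵢ/kT = 0.5051, 3.589, 4.726.
Z = Σ e^(−Eᵢ/kT) = e^(−0.5051) + e^(−3.589) + e^(−4.726) = 0.6034 + 0.02763 + 0.008862 = 0.6399.
⟨E⟩ = 143.5 meV, ⟨E²⟩ = 46890 meV².
C_V/k_B = (⟨E²⟩ − ⟨E⟩²)/(kT)² = (46890 − 20590)/42390 = 0.62.

0.62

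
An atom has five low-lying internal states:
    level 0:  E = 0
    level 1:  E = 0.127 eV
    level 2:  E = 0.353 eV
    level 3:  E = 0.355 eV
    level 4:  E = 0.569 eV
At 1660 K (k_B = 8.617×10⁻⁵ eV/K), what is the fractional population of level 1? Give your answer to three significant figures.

0.257

k_BT = 8.617×10⁻⁵ × 1660 K = 0.14304 eV.
Eᵢ/kT = 0, 0.88786, 2.4678, 2.4818, 3.9779.
Z = Σ e^(−Eᵢ/kT) = e^(−0) + e^(−0.88786) + e^(−2.4678) + e^(−2.4818) + e^(−3.9779) = 1.0000 + 0.41154 + 0.084771 + 0.083593 + 0.018725 = 1.5986.
P₁ = e^(−E₁/kT) / Z = 0.41154/1.5986 = 0.257.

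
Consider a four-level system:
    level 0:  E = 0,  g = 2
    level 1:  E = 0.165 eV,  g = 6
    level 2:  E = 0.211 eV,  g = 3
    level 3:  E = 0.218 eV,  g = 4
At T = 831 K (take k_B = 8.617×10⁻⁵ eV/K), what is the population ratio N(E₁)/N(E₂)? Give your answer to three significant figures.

k_BT = 8.617×10⁻⁵ × 831 K = 0.071607 eV.
n₁/n₂ = (g₁/g₂) exp[−(E₁−E₂)/kT] = (6/3) × exp(−(-0.046 eV)/(0.071607 eV)) = (6/3) × exp(0.64240) = 3.80.

3.80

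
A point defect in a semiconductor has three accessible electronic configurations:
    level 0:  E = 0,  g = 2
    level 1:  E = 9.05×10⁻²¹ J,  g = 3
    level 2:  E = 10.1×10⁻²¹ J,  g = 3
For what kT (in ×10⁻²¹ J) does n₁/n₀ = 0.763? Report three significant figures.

n₁/n₀ = (g₁/g₀) exp[−(E₁−E₀)/kT] = 0.763.
⇒ (E₁−E₀)/kT = ln((3/2)/0.763) = ln(1.9659) = 0.67595.
kT = 9.05 ×10⁻²¹ J / 0.67595 = 13.4 ×10⁻²¹ J.

13.4 ×10⁻²¹ J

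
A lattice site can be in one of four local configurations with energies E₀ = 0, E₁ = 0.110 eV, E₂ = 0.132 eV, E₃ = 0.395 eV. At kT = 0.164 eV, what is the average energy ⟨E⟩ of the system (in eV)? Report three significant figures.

Eᵢ/kT = 0, 0.67073, 0.80488, 2.4085.
Z = Σ e^(−Eᵢ/kT) = e^(−0) + e^(−0.67073) + e^(−0.80488) + e^(−2.4085) = 1.0000 + 0.51134 + 0.44714 + 0.089950 = 2.0484.
⟨E⟩ = Σ Eᵢ e^(−Eᵢ/kT) / Z = (0·1.0000 + 0.110·0.51134 + 0.132·0.44714 + 0.395·0.089950) / 2.0484 = 0.0736 eV.

0.0736 eV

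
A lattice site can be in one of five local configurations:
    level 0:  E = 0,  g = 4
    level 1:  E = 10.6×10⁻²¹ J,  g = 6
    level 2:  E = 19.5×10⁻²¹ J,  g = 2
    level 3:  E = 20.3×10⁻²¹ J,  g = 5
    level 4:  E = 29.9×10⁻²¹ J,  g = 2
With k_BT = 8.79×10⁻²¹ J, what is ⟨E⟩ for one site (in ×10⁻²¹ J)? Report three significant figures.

5.38 ×10⁻²¹ J

Eᵢ/kT = 0, 1.2059, 2.2184, 2.3094, 3.4016.
Z = Σ gᵢe^(−Eᵢ/kT) = 4·e^(−0) + 6·e^(−1.2059) + 2·e^(−2.2184) + 5·e^(−2.3094) + 2·e^(−3.4016) = 4.0000 + 1.7965 + 0.21757 + 0.49660 + 0.066640 = 6.5773.
⟨E⟩ = Σ Eᵢ gᵢe^(−Eᵢ/kT) / Z = (0·4.0000 + 10.6·1.7965 + 19.5·0.21757 + 20.3·0.49660 + 29.9·0.066640) / 6.5773 = 5.38 ×10⁻²¹ J.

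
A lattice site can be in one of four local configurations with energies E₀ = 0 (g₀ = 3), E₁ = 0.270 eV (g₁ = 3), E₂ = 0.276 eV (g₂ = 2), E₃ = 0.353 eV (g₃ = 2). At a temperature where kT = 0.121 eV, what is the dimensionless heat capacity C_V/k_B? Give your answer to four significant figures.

0.8167

Eᵢ/kT = 0, 2.23140, 2.28099, 2.91736.
Z = Σ gᵢe^(−Eᵢ/kT) = 3·e^(−0) + 3·e^(−2.23140) + 2·e^(−2.28099) + 2·e^(−2.91736) = 3.00000 + 0.322134 + 0.204366 + 0.108153 = 3.63465.
⟨E⟩ = 0.0499523 eV, ⟨E²⟩ = 0.0144521 eV².
C_V/k_B = (⟨E²⟩ − ⟨E⟩²)/(kT)² = (0.0144521 − 0.00249523)/0.0146410 = 0.8167.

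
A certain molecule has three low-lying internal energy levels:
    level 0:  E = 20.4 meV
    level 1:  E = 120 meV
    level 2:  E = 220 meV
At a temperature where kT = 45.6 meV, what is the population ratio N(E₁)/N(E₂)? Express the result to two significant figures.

9.0

n₁/n₂ = exp[−(E₁−E₂)/kT] = exp(−(-100 meV)/(45.6 meV)) = exp(2.193) = 9.0.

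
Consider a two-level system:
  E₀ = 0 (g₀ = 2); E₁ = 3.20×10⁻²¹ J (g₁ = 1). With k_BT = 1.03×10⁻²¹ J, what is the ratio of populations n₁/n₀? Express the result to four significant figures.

0.02237

n₁/n₀ = (g₁/g₀) exp[−(E₁−E₀)/kT] = (1/2) × exp(−(3.20 ×10⁻²¹ J)/(1.03 ×10⁻²¹ J)) = (1/2) × exp(-3.10680) = 0.02237.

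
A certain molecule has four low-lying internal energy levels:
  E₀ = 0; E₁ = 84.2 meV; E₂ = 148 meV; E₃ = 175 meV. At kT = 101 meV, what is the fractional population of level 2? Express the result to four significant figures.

0.1254

Eᵢ/kT = 0, 0.833663, 1.46535, 1.73267.
Z = Σ e^(−Eᵢ/kT) = e^(−0) + e^(−0.833663) + e^(−1.46535) + e^(−1.73267) = 1.00000 + 0.434455 + 0.230997 + 0.176812 = 1.84226.
P₂ = e^(−E₂/kT) / Z = 0.230997/1.84226 = 0.1254.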